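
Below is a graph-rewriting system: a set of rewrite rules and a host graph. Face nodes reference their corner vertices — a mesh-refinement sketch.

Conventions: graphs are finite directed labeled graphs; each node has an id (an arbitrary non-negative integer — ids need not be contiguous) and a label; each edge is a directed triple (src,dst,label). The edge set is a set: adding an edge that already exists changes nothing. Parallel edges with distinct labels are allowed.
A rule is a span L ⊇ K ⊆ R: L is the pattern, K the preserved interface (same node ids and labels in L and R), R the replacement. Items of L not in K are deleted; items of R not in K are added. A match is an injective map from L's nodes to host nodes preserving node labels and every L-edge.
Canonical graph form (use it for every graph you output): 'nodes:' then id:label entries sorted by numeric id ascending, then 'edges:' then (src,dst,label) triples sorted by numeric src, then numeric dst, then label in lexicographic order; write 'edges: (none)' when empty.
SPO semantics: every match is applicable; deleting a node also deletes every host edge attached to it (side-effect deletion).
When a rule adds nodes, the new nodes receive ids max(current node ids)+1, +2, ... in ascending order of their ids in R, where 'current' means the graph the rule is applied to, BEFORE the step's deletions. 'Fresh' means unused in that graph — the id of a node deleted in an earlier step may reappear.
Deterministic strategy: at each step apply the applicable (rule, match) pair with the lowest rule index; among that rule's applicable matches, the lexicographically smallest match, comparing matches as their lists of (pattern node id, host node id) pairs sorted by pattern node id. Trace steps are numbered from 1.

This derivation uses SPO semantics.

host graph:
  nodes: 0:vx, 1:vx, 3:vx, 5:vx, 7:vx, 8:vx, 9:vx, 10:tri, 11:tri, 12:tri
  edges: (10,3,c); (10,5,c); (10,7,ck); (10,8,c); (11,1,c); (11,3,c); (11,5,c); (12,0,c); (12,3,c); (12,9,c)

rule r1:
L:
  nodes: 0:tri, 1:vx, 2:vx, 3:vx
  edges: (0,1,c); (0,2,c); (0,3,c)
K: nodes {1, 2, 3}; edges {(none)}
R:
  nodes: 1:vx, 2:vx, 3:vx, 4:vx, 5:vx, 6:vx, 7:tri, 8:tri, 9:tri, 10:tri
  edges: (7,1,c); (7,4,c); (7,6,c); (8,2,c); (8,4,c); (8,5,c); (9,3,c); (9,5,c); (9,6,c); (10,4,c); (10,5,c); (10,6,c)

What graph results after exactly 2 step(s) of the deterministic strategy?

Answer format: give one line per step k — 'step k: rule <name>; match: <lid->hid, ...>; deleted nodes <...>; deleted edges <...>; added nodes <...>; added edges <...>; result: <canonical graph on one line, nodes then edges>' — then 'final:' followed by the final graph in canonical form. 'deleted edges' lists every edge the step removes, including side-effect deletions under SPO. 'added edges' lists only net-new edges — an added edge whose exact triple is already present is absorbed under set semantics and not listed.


step 1: rule r1; match: 0->10, 1->3, 2->5, 3->8; deleted nodes 10; deleted edges (10,3,c); (10,5,c); (10,7,ck); (10,8,c); added nodes 13, 14, 15, 16, 17, 18, 19; added edges (16,3,c); (16,13,c); (16,15,c); (17,5,c); (17,13,c); (17,14,c); (18,8,c); (18,14,c); (18,15,c); (19,13,c); (19,14,c); (19,15,c); result: nodes: 0:vx, 1:vx, 3:vx, 5:vx, 7:vx, 8:vx, 9:vx, 11:tri, 12:tri, 13:vx, 14:vx, 15:vx, 16:tri, 17:tri, 18:tri, 19:tri edges: (11,1,c); (11,3,c); (11,5,c); (12,0,c); (12,3,c); (12,9,c); (16,3,c); (16,13,c); (16,15,c); (17,5,c); (17,13,c); (17,14,c); (18,8,c); (18,14,c); (18,15,c); (19,13,c); (19,14,c); (19,15,c)
step 2: rule r1; match: 0->11, 1->1, 2->3, 3->5; deleted nodes 11; deleted edges (11,1,c); (11,3,c); (11,5,c); added nodes 20, 21, 22, 23, 24, 25, 26; added edges (23,1,c); (23,20,c); (23,22,c); (24,3,c); (24,20,c); (24,21,c); (25,5,c); (25,21,c); (25,22,c); (26,20,c); (26,21,c); (26,22,c); result: nodes: 0:vx, 1:vx, 3:vx, 5:vx, 7:vx, 8:vx, 9:vx, 12:tri, 13:vx, 14:vx, 15:vx, 16:tri, 17:tri, 18:tri, 19:tri, 20:vx, 21:vx, 22:vx, 23:tri, 24:tri, 25:tri, 26:tri edges: (12,0,c); (12,3,c); (12,9,c); (16,3,c); (16,13,c); (16,15,c); (17,5,c); (17,13,c); (17,14,c); (18,8,c); (18,14,c); (18,15,c); (19,13,c); (19,14,c); (19,15,c); (23,1,c); (23,20,c); (23,22,c); (24,3,c); (24,20,c); (24,21,c); (25,5,c); (25,21,c); (25,22,c); (26,20,c); (26,21,c); (26,22,c)
final:
nodes: 0:vx, 1:vx, 3:vx, 5:vx, 7:vx, 8:vx, 9:vx, 12:tri, 13:vx, 14:vx, 15:vx, 16:tri, 17:tri, 18:tri, 19:tri, 20:vx, 21:vx, 22:vx, 23:tri, 24:tri, 25:tri, 26:tri
edges: (12,0,c); (12,3,c); (12,9,c); (16,3,c); (16,13,c); (16,15,c); (17,5,c); (17,13,c); (17,14,c); (18,8,c); (18,14,c); (18,15,c); (19,13,c); (19,14,c); (19,15,c); (23,1,c); (23,20,c); (23,22,c); (24,3,c); (24,20,c); (24,21,c); (25,5,c); (25,21,c); (25,22,c); (26,20,c); (26,21,c); (26,22,c)


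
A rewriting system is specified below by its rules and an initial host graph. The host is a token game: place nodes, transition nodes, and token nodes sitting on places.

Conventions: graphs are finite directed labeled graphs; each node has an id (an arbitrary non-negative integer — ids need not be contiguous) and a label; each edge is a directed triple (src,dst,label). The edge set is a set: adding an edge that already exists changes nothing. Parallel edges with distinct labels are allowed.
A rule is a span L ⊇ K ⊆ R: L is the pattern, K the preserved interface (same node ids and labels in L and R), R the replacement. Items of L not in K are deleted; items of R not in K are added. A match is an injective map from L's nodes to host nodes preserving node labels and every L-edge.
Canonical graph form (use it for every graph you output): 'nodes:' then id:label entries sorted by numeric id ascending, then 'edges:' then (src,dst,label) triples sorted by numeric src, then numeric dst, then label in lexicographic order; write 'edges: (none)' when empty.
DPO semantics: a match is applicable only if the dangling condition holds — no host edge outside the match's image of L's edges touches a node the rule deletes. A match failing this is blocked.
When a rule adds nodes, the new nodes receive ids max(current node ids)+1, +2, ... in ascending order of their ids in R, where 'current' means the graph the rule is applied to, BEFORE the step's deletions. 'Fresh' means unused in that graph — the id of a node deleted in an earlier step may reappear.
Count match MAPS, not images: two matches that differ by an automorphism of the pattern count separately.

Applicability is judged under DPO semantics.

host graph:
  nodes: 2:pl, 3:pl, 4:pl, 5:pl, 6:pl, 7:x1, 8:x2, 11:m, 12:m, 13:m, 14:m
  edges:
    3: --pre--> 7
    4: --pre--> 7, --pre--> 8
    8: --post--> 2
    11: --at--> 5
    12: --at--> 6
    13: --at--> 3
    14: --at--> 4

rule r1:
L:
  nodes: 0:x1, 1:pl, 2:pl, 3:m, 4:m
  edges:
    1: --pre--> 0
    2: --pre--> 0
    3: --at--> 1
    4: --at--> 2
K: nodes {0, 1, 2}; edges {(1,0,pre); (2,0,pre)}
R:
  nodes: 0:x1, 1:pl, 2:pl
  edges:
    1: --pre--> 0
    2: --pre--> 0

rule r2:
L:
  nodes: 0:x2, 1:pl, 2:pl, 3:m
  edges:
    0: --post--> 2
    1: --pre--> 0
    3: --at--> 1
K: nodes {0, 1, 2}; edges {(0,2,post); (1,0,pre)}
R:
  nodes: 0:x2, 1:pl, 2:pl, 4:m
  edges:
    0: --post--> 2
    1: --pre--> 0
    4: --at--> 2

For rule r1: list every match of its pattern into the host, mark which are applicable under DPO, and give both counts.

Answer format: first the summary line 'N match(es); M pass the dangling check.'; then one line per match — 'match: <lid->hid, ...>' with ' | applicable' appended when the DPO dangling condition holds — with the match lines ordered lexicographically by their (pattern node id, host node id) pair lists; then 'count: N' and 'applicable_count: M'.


2 match(es); 2 pass the dangling check.
match: 0->7, 1->3, 2->4, 3->13, 4->14 | applicable
match: 0->7, 1->4, 2->3, 3->14, 4->13 | applicable
count: 2
applicable_count: 2


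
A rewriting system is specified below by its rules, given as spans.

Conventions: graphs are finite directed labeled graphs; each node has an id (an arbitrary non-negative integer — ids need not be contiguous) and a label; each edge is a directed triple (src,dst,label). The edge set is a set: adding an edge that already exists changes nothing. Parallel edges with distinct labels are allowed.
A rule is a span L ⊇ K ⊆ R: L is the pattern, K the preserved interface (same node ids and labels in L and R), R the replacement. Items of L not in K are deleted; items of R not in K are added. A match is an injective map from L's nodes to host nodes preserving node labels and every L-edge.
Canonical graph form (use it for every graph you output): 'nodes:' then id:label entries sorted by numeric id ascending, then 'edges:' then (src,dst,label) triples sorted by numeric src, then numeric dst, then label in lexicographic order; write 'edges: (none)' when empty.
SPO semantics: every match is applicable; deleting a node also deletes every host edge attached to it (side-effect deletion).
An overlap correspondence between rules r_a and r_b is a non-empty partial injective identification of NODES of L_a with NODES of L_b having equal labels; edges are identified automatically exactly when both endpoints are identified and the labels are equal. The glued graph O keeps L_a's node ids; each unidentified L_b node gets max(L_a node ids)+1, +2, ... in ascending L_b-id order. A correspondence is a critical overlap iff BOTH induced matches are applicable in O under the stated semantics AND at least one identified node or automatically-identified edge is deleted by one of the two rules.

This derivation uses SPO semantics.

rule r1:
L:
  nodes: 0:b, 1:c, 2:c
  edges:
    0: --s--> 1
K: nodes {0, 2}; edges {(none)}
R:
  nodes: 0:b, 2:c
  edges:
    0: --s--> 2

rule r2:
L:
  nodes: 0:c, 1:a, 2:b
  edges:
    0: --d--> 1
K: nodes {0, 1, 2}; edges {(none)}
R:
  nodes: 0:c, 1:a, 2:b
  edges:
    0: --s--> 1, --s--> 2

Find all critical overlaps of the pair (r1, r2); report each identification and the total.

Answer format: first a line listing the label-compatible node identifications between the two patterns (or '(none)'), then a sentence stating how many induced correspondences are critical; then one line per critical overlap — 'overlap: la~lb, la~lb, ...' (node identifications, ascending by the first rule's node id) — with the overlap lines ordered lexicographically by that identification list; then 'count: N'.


label-compatible node identifications between L(r1) and L(r2): 0~2, 1~0, 2~0
2 of the induced correspondences are critical overlaps of r1 and r2.
overlap: 0~2, 1~0
overlap: 1~0
count: 2


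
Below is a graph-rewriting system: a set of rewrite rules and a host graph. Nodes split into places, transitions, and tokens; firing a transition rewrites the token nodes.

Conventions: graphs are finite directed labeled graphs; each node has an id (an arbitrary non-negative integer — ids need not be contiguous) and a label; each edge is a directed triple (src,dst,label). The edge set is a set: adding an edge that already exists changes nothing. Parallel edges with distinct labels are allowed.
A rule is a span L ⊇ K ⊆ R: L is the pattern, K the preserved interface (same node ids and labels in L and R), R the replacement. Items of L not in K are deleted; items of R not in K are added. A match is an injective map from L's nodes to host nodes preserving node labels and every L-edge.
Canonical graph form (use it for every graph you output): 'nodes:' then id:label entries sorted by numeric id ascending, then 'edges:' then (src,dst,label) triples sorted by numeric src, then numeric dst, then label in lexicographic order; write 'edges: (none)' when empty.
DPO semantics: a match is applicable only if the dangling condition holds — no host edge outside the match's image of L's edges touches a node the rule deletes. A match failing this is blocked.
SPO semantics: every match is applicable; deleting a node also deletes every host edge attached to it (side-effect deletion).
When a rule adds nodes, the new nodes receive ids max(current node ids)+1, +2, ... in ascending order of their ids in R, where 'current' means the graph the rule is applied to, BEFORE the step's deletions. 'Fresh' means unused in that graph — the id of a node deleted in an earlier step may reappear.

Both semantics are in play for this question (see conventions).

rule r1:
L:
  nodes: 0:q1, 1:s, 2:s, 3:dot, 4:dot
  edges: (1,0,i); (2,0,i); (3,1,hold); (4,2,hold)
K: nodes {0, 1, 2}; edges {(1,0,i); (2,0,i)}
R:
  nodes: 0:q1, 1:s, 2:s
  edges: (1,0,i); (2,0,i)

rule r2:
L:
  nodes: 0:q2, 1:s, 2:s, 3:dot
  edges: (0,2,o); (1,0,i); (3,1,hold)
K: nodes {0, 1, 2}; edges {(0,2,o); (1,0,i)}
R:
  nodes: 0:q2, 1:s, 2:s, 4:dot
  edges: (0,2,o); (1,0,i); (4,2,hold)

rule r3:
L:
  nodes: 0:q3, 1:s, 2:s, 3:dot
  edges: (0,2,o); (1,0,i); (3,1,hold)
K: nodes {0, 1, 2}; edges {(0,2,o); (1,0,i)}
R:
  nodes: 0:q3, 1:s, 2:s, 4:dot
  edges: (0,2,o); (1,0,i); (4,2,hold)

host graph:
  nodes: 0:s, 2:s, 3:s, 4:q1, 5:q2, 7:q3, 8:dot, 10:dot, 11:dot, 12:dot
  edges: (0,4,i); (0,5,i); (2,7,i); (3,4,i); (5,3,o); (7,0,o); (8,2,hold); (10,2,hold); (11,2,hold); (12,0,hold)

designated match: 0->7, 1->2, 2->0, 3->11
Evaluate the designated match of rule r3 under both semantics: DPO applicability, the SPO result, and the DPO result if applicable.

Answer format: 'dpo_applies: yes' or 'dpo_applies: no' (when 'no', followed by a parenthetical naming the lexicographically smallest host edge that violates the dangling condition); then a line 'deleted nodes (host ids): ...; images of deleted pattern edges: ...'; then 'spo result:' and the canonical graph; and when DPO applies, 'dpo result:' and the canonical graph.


dpo_applies: yes
deleted nodes (host ids): 11; images of deleted pattern edges: (11,2,hold)
spo result:
nodes: 0:s, 2:s, 3:s, 4:q1, 5:q2, 7:q3, 8:dot, 10:dot, 12:dot, 13:dot
edges: (0,4,i); (0,5,i); (2,7,i); (3,4,i); (5,3,o); (7,0,o); (8,2,hold); (10,2,hold); (12,0,hold); (13,0,hold)
dpo result:
nodes: 0:s, 2:s, 3:s, 4:q1, 5:q2, 7:q3, 8:dot, 10:dot, 12:dot, 13:dot
edges: (0,4,i); (0,5,i); (2,7,i); (3,4,i); (5,3,o); (7,0,o); (8,2,hold); (10,2,hold); (12,0,hold); (13,0,hold)


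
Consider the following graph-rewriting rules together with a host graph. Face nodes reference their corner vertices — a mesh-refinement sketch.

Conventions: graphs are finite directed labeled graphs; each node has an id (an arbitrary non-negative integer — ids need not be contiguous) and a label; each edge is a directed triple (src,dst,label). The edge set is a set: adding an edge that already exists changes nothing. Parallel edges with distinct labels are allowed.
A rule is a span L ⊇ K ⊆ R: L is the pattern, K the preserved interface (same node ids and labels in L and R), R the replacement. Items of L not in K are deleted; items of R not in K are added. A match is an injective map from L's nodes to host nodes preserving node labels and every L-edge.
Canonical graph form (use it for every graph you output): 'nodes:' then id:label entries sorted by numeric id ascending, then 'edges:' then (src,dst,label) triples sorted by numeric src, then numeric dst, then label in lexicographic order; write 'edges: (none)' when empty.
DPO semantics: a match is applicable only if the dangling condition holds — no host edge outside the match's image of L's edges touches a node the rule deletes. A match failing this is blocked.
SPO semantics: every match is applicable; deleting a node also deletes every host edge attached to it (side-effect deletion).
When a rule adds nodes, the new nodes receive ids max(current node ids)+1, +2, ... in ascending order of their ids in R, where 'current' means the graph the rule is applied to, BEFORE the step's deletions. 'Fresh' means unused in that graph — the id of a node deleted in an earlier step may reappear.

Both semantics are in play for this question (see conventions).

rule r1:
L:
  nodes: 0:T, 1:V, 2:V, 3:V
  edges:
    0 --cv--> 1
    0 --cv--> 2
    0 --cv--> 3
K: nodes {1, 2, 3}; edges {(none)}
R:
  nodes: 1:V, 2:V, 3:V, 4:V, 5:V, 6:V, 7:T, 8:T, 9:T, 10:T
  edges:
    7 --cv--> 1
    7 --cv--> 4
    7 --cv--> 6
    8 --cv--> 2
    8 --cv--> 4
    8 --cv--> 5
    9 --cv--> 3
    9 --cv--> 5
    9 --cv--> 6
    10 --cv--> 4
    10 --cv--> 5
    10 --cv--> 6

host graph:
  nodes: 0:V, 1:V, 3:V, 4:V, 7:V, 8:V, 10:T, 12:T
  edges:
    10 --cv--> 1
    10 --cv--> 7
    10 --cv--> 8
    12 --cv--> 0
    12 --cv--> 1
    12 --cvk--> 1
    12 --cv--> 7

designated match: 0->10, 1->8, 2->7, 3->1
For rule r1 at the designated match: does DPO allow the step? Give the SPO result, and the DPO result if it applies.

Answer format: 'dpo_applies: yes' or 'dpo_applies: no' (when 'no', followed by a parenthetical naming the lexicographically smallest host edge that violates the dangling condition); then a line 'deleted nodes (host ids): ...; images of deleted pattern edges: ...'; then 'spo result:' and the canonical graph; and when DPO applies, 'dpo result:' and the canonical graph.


dpo_applies: yes
deleted nodes (host ids): 10; images of deleted pattern edges: (10,1,cv); (10,7,cv); (10,8,cv)
spo result:
nodes: 0:V, 1:V, 3:V, 4:V, 7:V, 8:V, 12:T, 13:V, 14:V, 15:V, 16:T, 17:T, 18:T, 19:T
edges: (12,0,cv); (12,1,cv); (12,1,cvk); (12,7,cv); (16,8,cv); (16,13,cv); (16,15,cv); (17,7,cv); (17,13,cv); (17,14,cv); (18,1,cv); (18,14,cv); (18,15,cv); (19,13,cv); (19,14,cv); (19,15,cv)
dpo result:
nodes: 0:V, 1:V, 3:V, 4:V, 7:V, 8:V, 12:T, 13:V, 14:V, 15:V, 16:T, 17:T, 18:T, 19:T
edges: (12,0,cv); (12,1,cv); (12,1,cvk); (12,7,cv); (16,8,cv); (16,13,cv); (16,15,cv); (17,7,cv); (17,13,cv); (17,14,cv); (18,1,cv); (18,14,cv); (18,15,cv); (19,13,cv); (19,14,cv); (19,15,cv)


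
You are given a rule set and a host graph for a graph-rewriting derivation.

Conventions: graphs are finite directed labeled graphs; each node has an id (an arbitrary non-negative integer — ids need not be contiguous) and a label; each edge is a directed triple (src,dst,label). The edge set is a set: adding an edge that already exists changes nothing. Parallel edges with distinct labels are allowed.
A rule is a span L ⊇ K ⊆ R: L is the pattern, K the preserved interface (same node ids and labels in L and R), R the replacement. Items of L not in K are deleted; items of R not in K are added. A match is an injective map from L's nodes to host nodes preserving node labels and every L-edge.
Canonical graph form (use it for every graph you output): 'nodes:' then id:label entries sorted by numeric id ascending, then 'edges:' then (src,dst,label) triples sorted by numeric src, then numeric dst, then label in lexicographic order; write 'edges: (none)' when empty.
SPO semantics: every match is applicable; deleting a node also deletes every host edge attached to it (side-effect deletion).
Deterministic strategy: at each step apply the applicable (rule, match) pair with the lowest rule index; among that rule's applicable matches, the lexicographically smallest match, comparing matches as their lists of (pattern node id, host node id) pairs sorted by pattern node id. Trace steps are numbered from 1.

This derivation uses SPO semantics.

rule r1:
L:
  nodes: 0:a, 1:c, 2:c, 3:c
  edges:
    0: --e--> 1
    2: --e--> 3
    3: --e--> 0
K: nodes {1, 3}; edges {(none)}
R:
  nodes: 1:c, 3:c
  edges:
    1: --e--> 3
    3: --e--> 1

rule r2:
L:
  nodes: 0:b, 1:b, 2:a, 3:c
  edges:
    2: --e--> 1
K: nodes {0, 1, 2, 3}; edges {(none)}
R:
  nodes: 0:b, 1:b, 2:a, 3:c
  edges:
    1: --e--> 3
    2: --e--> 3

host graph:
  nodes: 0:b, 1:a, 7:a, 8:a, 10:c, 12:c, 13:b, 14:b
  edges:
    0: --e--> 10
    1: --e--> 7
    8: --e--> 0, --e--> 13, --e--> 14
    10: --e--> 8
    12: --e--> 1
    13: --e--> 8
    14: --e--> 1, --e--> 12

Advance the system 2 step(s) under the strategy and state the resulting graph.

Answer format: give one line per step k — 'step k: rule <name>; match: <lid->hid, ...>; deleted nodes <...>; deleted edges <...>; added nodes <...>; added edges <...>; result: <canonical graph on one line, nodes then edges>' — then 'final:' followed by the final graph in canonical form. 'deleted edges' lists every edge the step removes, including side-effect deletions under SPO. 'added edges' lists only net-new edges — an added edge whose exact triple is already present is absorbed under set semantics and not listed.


step 1: rule r2; match: 0->0, 1->13, 2->8, 3->10; deleted nodes (none); deleted edges (8,13,e); added nodes (none); added edges (8,10,e); (13,10,e); result: nodes: 0:b, 1:a, 7:a, 8:a, 10:c, 12:c, 13:b, 14:b edges: (0,10,e); (1,7,e); (8,0,e); (8,10,e); (8,14,e); (10,8,e); (12,1,e); (13,8,e); (13,10,e); (14,1,e); (14,12,e)
step 2: rule r2; match: 0->0, 1->14, 2->8, 3->10; deleted nodes (none); deleted edges (8,14,e); added nodes (none); added edges (14,10,e); result: nodes: 0:b, 1:a, 7:a, 8:a, 10:c, 12:c, 13:b, 14:b edges: (0,10,e); (1,7,e); (8,0,e); (8,10,e); (10,8,e); (12,1,e); (13,8,e); (13,10,e); (14,1,e); (14,10,e); (14,12,e)
final:
nodes: 0:b, 1:a, 7:a, 8:a, 10:c, 12:c, 13:b, 14:b
edges: (0,10,e); (1,7,e); (8,0,e); (8,10,e); (10,8,e); (12,1,e); (13,8,e); (13,10,e); (14,1,e); (14,10,e); (14,12,e)


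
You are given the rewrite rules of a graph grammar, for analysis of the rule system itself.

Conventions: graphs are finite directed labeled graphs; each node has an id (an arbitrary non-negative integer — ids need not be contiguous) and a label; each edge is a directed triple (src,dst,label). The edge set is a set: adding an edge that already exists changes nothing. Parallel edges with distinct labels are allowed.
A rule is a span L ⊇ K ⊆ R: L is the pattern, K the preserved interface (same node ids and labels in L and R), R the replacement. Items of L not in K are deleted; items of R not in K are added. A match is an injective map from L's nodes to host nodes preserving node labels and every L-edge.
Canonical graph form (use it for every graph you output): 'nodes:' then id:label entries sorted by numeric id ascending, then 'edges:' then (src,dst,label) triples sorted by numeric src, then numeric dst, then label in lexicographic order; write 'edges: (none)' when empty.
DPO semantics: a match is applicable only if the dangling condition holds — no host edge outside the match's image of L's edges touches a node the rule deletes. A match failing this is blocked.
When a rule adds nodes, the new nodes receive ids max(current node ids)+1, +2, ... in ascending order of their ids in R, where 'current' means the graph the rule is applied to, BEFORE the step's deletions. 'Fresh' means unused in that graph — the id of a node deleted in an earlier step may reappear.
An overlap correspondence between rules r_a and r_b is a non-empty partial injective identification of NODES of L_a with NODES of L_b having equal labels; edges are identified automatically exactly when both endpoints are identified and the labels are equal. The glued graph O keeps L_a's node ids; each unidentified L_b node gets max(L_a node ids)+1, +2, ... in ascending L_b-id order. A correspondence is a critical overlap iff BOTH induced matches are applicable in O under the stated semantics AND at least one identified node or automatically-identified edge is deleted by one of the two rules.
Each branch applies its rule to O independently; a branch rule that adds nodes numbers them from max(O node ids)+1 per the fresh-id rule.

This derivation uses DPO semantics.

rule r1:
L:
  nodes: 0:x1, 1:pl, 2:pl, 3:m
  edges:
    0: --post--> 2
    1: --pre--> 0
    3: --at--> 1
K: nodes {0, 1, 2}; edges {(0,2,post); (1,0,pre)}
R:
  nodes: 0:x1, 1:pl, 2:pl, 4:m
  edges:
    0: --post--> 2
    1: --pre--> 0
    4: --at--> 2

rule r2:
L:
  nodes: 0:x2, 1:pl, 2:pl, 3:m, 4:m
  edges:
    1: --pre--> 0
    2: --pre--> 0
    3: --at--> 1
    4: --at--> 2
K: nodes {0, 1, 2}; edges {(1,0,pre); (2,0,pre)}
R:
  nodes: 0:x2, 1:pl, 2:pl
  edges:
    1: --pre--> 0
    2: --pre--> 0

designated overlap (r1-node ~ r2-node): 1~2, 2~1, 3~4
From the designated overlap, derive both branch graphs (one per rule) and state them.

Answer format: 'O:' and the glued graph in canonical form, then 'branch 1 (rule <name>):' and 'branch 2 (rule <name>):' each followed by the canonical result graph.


O:
nodes: 0:x1, 1:pl, 2:pl, 3:m, 4:x2, 5:m
edges: (0,2,post); (1,0,pre); (1,4,pre); (2,4,pre); (3,1,at); (5,2,at)
branch 1 (rule r1):
nodes: 0:x1, 1:pl, 2:pl, 4:x2, 5:m, 6:m
edges: (0,2,post); (1,0,pre); (1,4,pre); (2,4,pre); (5,2,at); (6,2,at)
branch 2 (rule r2):
nodes: 0:x1, 1:pl, 2:pl, 4:x2
edges: (0,2,post); (1,0,pre); (1,4,pre); (2,4,pre)


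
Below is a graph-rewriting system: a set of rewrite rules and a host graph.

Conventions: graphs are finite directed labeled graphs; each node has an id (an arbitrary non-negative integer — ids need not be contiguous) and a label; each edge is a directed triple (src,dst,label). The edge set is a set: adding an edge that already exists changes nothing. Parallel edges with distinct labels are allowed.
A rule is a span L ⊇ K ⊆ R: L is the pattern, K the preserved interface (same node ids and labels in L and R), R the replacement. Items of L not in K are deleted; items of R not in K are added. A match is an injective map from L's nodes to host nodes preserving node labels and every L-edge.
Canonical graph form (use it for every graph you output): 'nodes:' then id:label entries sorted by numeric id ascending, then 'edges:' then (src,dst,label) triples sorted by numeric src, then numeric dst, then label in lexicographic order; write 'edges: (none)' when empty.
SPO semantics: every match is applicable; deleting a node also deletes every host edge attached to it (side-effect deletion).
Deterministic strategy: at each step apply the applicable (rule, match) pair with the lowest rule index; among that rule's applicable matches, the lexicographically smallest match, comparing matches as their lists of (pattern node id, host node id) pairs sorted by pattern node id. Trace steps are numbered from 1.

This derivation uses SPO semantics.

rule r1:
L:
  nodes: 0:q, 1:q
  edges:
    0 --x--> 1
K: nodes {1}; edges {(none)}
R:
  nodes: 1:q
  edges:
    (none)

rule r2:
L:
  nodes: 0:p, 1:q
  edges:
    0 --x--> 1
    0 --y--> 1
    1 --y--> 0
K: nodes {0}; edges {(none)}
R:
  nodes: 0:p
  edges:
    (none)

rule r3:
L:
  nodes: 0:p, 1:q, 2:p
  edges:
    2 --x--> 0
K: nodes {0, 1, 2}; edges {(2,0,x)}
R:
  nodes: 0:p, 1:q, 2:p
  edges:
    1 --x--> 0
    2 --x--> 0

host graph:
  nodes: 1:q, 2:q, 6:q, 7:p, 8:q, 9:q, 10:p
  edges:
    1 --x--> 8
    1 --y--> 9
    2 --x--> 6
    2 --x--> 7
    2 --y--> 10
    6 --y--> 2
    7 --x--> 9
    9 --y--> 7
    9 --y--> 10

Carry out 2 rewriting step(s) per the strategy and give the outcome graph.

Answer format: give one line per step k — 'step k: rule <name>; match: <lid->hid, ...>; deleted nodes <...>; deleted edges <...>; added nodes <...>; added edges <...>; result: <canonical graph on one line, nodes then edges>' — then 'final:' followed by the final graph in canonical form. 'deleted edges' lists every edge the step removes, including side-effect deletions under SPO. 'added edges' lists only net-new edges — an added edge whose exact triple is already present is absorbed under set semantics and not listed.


step 1: rule r1; match: 0->1, 1->8; deleted nodes 1; deleted edges (1,8,x); (1,9,y); added nodes (none); added edges (none); result: nodes: 2:q, 6:q, 7:p, 8:q, 9:q, 10:p edges: (2,6,x); (2,7,x); (2,10,y); (6,2,y); (7,9,x); (9,7,y); (9,10,y)
step 2: rule r1; match: 0->2, 1->6; deleted nodes 2; deleted edges (2,6,x); (2,7,x); (2,10,y); (6,2,y); added nodes (none); added edges (none); result: nodes: 6:q, 7:p, 8:q, 9:q, 10:p edges: (7,9,x); (9,7,y); (9,10,y)
final:
nodes: 6:q, 7:p, 8:q, 9:q, 10:p
edges: (7,9,x); (9,7,y); (9,10,y)


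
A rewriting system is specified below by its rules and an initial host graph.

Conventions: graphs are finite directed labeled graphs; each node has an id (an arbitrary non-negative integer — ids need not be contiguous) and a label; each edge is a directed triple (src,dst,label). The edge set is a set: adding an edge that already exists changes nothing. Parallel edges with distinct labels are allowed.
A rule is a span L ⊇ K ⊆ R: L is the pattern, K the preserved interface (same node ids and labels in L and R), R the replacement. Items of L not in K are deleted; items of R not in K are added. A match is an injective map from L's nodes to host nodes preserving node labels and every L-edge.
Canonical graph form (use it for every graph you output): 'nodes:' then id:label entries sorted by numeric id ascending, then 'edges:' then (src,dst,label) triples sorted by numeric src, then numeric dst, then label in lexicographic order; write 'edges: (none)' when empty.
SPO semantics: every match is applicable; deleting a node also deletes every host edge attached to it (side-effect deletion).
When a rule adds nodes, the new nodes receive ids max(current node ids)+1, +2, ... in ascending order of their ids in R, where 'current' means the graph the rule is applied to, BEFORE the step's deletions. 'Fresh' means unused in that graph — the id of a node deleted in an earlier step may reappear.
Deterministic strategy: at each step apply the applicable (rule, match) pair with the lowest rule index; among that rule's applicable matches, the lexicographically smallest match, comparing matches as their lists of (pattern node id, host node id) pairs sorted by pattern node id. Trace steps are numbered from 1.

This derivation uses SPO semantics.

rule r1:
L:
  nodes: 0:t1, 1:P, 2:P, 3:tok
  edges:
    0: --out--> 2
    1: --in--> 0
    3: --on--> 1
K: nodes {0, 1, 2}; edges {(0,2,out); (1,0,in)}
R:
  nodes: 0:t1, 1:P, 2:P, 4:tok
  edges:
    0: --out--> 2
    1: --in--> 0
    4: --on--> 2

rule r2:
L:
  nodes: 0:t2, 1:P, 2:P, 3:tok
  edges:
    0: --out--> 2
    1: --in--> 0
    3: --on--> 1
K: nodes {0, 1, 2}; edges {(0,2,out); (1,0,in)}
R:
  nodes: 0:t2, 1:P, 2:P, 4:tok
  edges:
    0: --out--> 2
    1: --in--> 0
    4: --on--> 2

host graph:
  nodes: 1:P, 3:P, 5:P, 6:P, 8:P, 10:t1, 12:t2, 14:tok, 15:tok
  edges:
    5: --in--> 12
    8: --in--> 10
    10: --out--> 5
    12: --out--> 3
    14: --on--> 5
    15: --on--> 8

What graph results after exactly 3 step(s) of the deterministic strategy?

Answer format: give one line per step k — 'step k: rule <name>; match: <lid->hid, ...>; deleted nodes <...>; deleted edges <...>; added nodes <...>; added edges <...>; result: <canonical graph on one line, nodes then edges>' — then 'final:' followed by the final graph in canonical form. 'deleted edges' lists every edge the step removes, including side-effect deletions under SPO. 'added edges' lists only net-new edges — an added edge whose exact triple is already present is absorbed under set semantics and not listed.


step 1: rule r1; match: 0->10, 1->8, 2->5, 3->15; deleted nodes 15; deleted edges (15,8,on); added nodes 16; added edges (16,5,on); result: nodes: 1:P, 3:P, 5:P, 6:P, 8:P, 10:t1, 12:t2, 14:tok, 16:tok edges: (5,12,in); (8,10,in); (10,5,out); (12,3,out); (14,5,on); (16,5,on)
step 2: rule r2; match: 0->12, 1->5, 2->3, 3->14; deleted nodes 14; deleted edges (14,5,on); added nodes 17; added edges (17,3,on); result: nodes: 1:P, 3:P, 5:P, 6:P, 8:P, 10:t1, 12:t2, 16:tok, 17:tok edges: (5,12,in); (8,10,in); (10,5,out); (12,3,out); (16,5,on); (17,3,on)
step 3: rule r2; match: 0->12, 1->5, 2->3, 3->16; deleted nodes 16; deleted edges (16,5,on); added nodes 18; added edges (18,3,on); result: nodes: 1:P, 3:P, 5:P, 6:P, 8:P, 10:t1, 12:t2, 17:tok, 18:tok edges: (5,12,in); (8,10,in); (10,5,out); (12,3,out); (17,3,on); (18,3,on)
final:
nodes: 1:P, 3:P, 5:P, 6:P, 8:P, 10:t1, 12:t2, 17:tok, 18:tok
edges: (5,12,in); (8,10,in); (10,5,out); (12,3,out); (17,3,on); (18,3,on)


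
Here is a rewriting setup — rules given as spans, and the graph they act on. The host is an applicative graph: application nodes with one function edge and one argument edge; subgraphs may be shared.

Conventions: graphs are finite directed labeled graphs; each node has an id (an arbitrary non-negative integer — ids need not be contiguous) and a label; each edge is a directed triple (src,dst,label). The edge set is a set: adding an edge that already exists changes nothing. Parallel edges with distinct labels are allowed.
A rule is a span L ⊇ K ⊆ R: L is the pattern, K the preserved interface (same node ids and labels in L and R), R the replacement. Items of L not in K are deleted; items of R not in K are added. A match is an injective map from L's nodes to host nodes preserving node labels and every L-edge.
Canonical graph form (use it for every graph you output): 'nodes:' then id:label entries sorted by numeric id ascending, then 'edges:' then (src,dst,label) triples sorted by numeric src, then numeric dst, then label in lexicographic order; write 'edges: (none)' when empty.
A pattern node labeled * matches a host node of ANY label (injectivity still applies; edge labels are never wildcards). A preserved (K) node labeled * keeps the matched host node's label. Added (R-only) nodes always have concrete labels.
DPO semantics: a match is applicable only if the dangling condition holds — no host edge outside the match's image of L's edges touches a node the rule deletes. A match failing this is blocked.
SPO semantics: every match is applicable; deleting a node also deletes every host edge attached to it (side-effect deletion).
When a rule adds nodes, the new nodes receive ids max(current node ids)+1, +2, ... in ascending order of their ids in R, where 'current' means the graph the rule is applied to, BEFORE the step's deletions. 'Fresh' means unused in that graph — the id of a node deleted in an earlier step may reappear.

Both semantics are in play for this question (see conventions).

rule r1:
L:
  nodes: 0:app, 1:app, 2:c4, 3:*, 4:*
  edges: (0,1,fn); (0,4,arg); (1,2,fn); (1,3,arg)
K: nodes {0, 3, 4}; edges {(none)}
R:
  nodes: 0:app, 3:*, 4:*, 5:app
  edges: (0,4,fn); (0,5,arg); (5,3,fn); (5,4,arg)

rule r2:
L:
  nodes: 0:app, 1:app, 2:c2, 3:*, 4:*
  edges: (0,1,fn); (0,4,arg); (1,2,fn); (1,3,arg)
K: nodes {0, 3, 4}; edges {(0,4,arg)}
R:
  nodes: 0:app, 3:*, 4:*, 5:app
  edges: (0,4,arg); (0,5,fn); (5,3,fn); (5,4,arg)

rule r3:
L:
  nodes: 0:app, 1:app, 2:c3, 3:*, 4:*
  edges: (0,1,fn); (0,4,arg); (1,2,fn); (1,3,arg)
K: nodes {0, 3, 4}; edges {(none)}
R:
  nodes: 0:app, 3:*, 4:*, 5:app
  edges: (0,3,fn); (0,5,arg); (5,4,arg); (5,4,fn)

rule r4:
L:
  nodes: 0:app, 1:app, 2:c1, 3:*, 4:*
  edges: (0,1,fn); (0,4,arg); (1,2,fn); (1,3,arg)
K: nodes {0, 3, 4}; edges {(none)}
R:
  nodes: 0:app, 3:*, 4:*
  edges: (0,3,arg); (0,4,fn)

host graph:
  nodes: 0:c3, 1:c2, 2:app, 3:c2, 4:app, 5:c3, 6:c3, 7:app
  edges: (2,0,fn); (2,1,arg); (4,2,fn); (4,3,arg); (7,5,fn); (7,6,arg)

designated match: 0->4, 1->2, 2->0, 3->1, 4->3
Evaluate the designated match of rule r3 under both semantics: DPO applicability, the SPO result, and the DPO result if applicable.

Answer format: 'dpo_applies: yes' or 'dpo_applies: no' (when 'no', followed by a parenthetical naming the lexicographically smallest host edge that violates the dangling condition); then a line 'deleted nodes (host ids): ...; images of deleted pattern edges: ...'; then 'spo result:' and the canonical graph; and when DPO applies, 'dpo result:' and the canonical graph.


dpo_applies: yes
deleted nodes (host ids): 0, 2; images of deleted pattern edges: (2,0,fn); (2,1,arg); (4,2,fn); (4,3,arg)
spo result:
nodes: 1:c2, 3:c2, 4:app, 5:c3, 6:c3, 7:app, 8:app
edges: (4,1,fn); (4,8,arg); (7,5,fn); (7,6,arg); (8,3,arg); (8,3,fn)
dpo result:
nodes: 1:c2, 3:c2, 4:app, 5:c3, 6:c3, 7:app, 8:app
edges: (4,1,fn); (4,8,arg); (7,5,fn); (7,6,arg); (8,3,arg); (8,3,fn)


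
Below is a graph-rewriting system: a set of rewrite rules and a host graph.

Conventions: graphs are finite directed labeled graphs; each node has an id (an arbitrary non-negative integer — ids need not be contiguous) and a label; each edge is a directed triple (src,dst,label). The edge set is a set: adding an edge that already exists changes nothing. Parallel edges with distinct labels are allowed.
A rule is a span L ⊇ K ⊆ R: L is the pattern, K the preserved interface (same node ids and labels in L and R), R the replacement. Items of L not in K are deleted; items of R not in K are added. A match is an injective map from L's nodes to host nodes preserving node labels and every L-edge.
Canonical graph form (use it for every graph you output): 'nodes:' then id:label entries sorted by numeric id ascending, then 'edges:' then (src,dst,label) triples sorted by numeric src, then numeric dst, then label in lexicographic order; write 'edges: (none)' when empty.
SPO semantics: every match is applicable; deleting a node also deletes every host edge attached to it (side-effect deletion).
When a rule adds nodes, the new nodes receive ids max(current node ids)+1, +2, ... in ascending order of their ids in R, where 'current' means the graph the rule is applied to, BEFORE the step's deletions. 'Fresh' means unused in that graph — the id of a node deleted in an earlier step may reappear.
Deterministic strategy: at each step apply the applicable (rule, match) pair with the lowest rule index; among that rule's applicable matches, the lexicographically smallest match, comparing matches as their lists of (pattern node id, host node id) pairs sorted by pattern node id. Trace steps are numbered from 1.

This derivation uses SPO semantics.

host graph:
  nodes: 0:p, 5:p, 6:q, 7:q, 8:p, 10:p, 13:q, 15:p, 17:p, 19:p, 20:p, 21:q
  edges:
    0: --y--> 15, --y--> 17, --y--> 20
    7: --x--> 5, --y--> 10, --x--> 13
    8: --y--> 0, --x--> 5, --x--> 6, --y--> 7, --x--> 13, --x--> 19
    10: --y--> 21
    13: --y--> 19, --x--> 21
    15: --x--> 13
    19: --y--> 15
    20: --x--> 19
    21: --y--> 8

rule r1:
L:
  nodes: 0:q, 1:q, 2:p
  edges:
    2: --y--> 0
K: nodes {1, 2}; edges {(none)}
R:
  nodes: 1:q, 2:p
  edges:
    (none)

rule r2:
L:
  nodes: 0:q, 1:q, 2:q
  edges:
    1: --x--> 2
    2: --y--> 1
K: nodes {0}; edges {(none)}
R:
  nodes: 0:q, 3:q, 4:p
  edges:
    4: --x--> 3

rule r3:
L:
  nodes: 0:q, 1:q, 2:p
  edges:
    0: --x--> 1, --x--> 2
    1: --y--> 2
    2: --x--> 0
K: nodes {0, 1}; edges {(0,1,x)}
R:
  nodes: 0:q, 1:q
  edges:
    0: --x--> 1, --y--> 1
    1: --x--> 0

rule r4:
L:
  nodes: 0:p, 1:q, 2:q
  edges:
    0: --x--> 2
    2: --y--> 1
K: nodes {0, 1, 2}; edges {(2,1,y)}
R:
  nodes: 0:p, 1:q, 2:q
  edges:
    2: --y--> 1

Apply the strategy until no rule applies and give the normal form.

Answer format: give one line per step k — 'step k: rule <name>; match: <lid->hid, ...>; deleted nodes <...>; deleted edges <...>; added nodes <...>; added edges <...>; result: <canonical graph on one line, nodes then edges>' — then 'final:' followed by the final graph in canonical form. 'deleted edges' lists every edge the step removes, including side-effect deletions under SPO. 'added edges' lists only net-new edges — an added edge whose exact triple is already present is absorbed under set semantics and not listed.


step 1: rule r1; match: 0->7, 1->6, 2->8; deleted nodes 7; deleted edges (7,5,x); (7,10,y); (7,13,x); (8,7,y); added nodes (none); added edges (none); result: nodes: 0:p, 5:p, 6:q, 8:p, 10:p, 13:q, 15:p, 17:p, 19:p, 20:p, 21:q edges: (0,15,y); (0,17,y); (0,20,y); (8,0,y); (8,5,x); (8,6,x); (8,13,x); (8,19,x); (10,21,y); (13,19,y); (13,21,x); (15,13,x); (19,15,y); (20,19,x); (21,8,y)
step 2: rule r1; match: 0->21, 1->6, 2->10; deleted nodes 21; deleted edges (10,21,y); (13,21,x); (21,8,y); added nodes (none); added edges (none); result: nodes: 0:p, 5:p, 6:q, 8:p, 10:p, 13:q, 15:p, 17:p, 19:p, 20:p edges: (0,15,y); (0,17,y); (0,20,y); (8,0,y); (8,5,x); (8,6,x); (8,13,x); (8,19,x); (13,19,y); (15,13,x); (19,15,y); (20,19,x)
final:
nodes: 0:p, 5:p, 6:q, 8:p, 10:p, 13:q, 15:p, 17:p, 19:p, 20:p
edges: (0,15,y); (0,17,y); (0,20,y); (8,0,y); (8,5,x); (8,6,x); (8,13,x); (8,19,x); (13,19,y); (15,13,x); (19,15,y); (20,19,x)


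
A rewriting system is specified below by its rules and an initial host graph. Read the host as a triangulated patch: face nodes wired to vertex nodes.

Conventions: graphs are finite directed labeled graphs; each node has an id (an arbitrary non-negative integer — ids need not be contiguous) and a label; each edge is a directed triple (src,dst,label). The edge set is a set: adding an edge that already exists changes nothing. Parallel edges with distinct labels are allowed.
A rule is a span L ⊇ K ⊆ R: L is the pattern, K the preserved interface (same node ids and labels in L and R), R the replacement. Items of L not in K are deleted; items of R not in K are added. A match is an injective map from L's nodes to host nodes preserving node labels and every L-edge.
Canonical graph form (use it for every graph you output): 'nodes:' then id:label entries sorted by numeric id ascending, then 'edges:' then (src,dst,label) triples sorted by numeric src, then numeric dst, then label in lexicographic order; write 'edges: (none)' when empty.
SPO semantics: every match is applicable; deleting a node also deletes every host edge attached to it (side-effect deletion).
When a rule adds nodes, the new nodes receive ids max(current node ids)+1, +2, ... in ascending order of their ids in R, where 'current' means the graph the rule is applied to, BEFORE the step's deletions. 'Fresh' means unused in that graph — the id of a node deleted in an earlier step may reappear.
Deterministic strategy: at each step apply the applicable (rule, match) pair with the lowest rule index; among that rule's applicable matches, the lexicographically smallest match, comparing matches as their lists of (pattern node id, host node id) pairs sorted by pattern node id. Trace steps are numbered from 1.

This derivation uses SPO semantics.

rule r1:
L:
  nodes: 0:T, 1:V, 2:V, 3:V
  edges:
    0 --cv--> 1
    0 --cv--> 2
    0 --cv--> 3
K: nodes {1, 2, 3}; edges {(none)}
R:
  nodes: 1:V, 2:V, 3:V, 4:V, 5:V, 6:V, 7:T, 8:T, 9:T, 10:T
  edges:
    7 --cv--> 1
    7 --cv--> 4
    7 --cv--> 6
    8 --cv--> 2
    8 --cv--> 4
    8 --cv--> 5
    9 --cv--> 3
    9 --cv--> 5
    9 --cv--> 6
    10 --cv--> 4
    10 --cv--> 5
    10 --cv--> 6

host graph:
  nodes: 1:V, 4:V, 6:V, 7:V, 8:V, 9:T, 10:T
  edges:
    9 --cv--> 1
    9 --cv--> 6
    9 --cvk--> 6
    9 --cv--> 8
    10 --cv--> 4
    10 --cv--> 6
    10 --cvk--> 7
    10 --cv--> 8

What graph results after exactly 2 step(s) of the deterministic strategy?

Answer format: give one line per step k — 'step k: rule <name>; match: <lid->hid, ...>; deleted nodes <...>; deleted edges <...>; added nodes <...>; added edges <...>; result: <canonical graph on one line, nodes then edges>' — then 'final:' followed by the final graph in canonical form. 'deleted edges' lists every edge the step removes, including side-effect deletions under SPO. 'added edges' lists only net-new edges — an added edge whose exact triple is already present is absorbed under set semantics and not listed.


step 1: rule r1; match: 0->9, 1->1, 2->6, 3->8; deleted nodes 9; deleted edges (9,1,cv); (9,6,cv); (9,6,cvk); (9,8,cv); added nodes 11, 12, 13, 14, 15, 16, 17; added edges (14,1,cv); (14,11,cv); (14,13,cv); (15,6,cv); (15,11,cv); (15,12,cv); (16,8,cv); (16,12,cv); (16,13,cv); (17,11,cv); (17,12,cv); (17,13,cv); result: nodes: 1:V, 4:V, 6:V, 7:V, 8:V, 10:T, 11:V, 12:V, 13:V, 14:T, 15:T, 16:T, 17:T edges: (10,4,cv); (10,6,cv); (10,7,cvk); (10,8,cv); (14,1,cv); (14,11,cv); (14,13,cv); (15,6,cv); (15,11,cv); (15,12,cv); (16,8,cv); (16,12,cv); (16,13,cv); (17,11,cv); (17,12,cv); (17,13,cv)
step 2: rule r1; match: 0->10, 1->4, 2->6, 3->8; deleted nodes 10; deleted edges (10,4,cv); (10,6,cv); (10,7,cvk); (10,8,cv); added nodes 18, 19, 20, 21, 22, 23, 24; added edges (21,4,cv); (21,18,cv); (21,20,cv); (22,6,cv); (22,18,cv); (22,19,cv); (23,8,cv); (23,19,cv); (23,20,cv); (24,18,cv); (24,19,cv); (24,20,cv); result: nodes: 1:V, 4:V, 6:V, 7:V, 8:V, 11:V, 12:V, 13:V, 14:T, 15:T, 16:T, 17:T, 18:V, 19:V, 20:V, 21:T, 22:T, 23:T, 24:T edges: (14,1,cv); (14,11,cv); (14,13,cv); (15,6,cv); (15,11,cv); (15,12,cv); (16,8,cv); (16,12,cv); (16,13,cv); (17,11,cv); (17,12,cv); (17,13,cv); (21,4,cv); (21,18,cv); (21,20,cv); (22,6,cv); (22,18,cv); (22,19,cv); (23,8,cv); (23,19,cv); (23,20,cv); (24,18,cv); (24,19,cv); (24,20,cv)
final:
nodes: 1:V, 4:V, 6:V, 7:V, 8:V, 11:V, 12:V, 13:V, 14:T, 15:T, 16:T, 17:T, 18:V, 19:V, 20:V, 21:T, 22:T, 23:T, 24:T
edges: (14,1,cv); (14,11,cv); (14,13,cv); (15,6,cv); (15,11,cv); (15,12,cv); (16,8,cv); (16,12,cv); (16,13,cv); (17,11,cv); (17,12,cv); (17,13,cv); (21,4,cv); (21,18,cv); (21,20,cv); (22,6,cv); (22,18,cv); (22,19,cv); (23,8,cv); (23,19,cv); (23,20,cv); (24,18,cv); (24,19,cv); (24,20,cv)
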